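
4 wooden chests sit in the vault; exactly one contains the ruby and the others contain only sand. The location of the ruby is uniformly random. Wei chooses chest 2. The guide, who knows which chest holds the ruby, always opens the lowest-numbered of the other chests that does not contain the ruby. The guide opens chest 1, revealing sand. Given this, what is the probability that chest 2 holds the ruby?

Apply Bayes' rule, conditioning on where the ruby actually is.
If it is in chest 1 (prior 1/4): the guide opened chest 1, so this case is ruled out; weight (1/4)·0 = 0.
If it is in any of chests 2, 3, and 4 (prior 1/4 each): chest 1 is the lowest-numbered option available, probability 1; weight (1/4)·1 = 1/4 each.
The weights sum to 3/4.
So P(the ruby in chest 2 | the guide opened chest 1) = (1/4) / (3/4) = 1/3.

1/3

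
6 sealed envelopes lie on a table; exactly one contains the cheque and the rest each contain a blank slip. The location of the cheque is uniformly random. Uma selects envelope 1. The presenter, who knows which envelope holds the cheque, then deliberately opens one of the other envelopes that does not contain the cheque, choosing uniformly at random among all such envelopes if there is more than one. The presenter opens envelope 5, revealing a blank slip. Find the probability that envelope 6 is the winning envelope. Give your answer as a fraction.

Consider each possible location of the cheque in turn.
If it is in envelope 1 (prior 1/6): the presenter has 5 equally likely choices, so probability 1/5; weight (1/6)·(1/5) = 1/30.
If it is in any of envelopes 2, 3, 4, and 6 (prior 1/6 each): the presenter has 4 equally likely choices, so probability 1/4; weight (1/6)·(1/4) = 1/24 each.
If it is in envelope 5 (prior 1/6): the presenter opened envelope 5, so this case is ruled out; weight (1/6)·0 = 0.
The weights sum to 1/5.
So P(the cheque in envelope 6 | the presenter opened envelope 5) = (1/24) / (1/5) = 5/24.

5/24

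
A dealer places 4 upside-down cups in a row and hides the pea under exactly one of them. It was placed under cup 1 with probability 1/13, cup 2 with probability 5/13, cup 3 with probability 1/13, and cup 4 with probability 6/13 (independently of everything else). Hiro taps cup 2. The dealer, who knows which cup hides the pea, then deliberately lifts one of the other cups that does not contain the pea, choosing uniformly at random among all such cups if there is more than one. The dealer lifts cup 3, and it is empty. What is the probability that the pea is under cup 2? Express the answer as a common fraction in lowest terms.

Apply Bayes' rule, conditioning on where the pea actually is.
If it is under cup 1 (prior 1/13): the dealer has 2 equally likely choices, so probability 1/2; weight (1/13)·(1/2) = 1/26.
If it is under cup 2 (prior 5/13): the dealer has 3 equally likely choices, so probability 1/3; weight (5/13)·(1/3) = 5/39.
If it is under cup 3 (prior 1/13): the dealer opened cup 3, so this case is ruled out; weight (1/13)·0 = 0.
If it is under cup 4 (prior 6/13): the dealer has 2 equally likely choices, so probability 1/2; weight (6/13)·(1/2) = 3/13.
The weights sum to 31/78.
So P(the pea under cup 2 | the dealer opened cup 3) = (5/39) / (31/78) = 10/31.

10/31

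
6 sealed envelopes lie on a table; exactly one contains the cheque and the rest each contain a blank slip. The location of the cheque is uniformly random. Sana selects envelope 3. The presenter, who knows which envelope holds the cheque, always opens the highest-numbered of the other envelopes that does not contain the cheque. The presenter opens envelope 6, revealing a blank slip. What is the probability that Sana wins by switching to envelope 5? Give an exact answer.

1/5

Consider each possible location of the cheque in turn.
If it is in any of envelopes 1, 2, 3, 4, and 5 (prior 1/6 each): envelope 6 is the highest-numbered option available, probability 1; weight (1/6)·1 = 1/6 each.
If it is in envelope 6 (prior 1/6): the presenter opened envelope 6, so this case is ruled out; weight (1/6)·0 = 0.
The weights sum to 5/6.
So P(the cheque in envelope 5 | the presenter opened envelope 6) = (1/6) / (5/6) = 1/5.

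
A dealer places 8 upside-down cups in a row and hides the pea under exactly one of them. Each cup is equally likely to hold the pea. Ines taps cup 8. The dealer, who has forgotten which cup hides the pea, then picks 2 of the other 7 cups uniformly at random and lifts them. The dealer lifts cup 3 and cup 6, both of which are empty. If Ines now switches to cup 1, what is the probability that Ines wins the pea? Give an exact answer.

Because the dealer chose which cups to lift without knowing where the pea is, the choice is independent of the prize location. Learning that none of the 2 opened cups holds the pea simply rules out those 2 locations and leaves the remaining 6 cups still equally likely by symmetry.
So P(the pea under cup 1) = 1/6.

1/6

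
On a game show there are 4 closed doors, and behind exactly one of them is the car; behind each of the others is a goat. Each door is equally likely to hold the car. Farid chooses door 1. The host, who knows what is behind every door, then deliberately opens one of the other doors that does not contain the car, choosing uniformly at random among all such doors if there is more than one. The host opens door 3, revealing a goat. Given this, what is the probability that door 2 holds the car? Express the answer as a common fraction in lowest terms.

Condition on the true location of the car.
If it is behind door 1 (prior 1/4): the host has 3 equally likely choices, so probability 1/3; weight (1/4)·(1/3) = 1/12.
If it is behind either of doors 2 and 4 (prior 1/4 each): the host has 2 equally likely choices, so probability 1/2; weight (1/4)·(1/2) = 1/8 each.
If it is behind door 3 (prior 1/4): the host opened door 3, so this case is ruled out; weight (1/4)·0 = 0.
The weights sum to 1/3.
So P(the car behind door 2 | the host opened door 3) = (1/8) / (1/3) = 3/8.

3/8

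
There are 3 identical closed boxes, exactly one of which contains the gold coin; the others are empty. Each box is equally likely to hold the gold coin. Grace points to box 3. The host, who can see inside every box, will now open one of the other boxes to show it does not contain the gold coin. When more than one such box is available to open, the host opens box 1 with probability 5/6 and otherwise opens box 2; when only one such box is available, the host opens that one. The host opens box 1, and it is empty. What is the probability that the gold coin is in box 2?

Condition on the true location of the gold coin.
If it is in box 1 (prior 1/3): the host opened box 1, so this case is ruled out; weight (1/3)·0 = 0.
If it is in box 2 (prior 1/3): only box 1 is available, probability 1; weight (1/3)·1 = 1/3.
If it is in box 3 (prior 1/3): box 1 is available, opened with probability 5/6; weight (1/3)·(5/6) = 5/18.
The weights sum to 11/18.
So P(the gold coin in box 2 | the host opened box 1) = (1/3) / (11/18) = 6/11.

6/11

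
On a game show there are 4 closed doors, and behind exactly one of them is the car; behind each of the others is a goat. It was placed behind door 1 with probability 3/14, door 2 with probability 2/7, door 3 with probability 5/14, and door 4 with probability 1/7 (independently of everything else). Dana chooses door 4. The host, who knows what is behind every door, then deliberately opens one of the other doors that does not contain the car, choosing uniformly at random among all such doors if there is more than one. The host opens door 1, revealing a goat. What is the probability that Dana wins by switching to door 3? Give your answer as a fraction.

15/31

Consider each possible location of the car in turn.
If it is behind door 1 (prior 3/14): the host opened door 1, so this case is ruled out; weight (3/14)·0 = 0.
If it is behind door 2 (prior 2/7): the host has 2 equally likely choices, so probability 1/2; weight (2/7)·(1/2) = 1/7.
If it is behind door 3 (prior 5/14): the host has 2 equally likely choices, so probability 1/2; weight (5/14)·(1/2) = 5/28.
If it is behind door 4 (prior 1/7): the host has 3 equally likely choices, so probability 1/3; weight (1/7)·(1/3) = 1/21.
The weights sum to 31/84.
So P(the car behind door 3 | the host opened door 1) = (5/28) / (31/84) = 15/31.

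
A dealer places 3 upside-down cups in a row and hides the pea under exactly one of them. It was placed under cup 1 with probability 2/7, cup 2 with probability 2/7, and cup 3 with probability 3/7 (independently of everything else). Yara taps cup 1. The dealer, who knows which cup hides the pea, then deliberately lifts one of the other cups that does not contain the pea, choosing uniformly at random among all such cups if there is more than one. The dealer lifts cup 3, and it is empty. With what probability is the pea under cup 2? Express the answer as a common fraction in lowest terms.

Consider each possible location of the pea in turn.
If it is under cup 1 (prior 2/7): the dealer has 2 equally likely choices, so probability 1/2; weight (2/7)·(1/2) = 1/7.
If it is under cup 2 (prior 2/7): the dealer has no choice, probability 1; weight (2/7)·1 = 2/7.
If it is under cup 3 (prior 3/7): the dealer opened cup 3, so this case is ruled out; weight (3/7)·0 = 0.
The weights sum to 3/7.
So P(the pea under cup 2 | the dealer opened cup 3) = (2/7) / (3/7) = 2/3.

2/3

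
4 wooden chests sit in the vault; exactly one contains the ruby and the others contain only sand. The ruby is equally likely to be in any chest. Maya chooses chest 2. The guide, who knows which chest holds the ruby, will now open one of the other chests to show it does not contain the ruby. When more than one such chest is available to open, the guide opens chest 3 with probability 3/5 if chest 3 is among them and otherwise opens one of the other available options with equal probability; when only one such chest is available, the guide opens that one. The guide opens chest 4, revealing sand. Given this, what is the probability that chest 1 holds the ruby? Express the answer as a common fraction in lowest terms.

4/11

Consider each possible location of the ruby in turn.
If it is in chest 1 (prior 1/4): chest 3 is available but not opened, probability 2/5; weight (1/4)·(2/5) = 1/10.
If it is in chest 2 (prior 1/4): chest 3 is available but not opened; chest 4 gets probability (1 − 3/5)/2 = 1/5; weight (1/4)·(1/5) = 1/20.
If it is in chest 3 (prior 1/4): chest 3 holds the prize so is unavailable; the guide chooses uniformly among the 2 others, probability 1/2; weight (1/4)·(1/2) = 1/8.
If it is in chest 4 (prior 1/4): the guide opened chest 4, so this case is ruled out; weight (1/4)·0 = 0.
The weights sum to 11/40.
So P(the ruby in chest 1 | the guide opened chest 4) = (1/10) / (11/40) = 4/11.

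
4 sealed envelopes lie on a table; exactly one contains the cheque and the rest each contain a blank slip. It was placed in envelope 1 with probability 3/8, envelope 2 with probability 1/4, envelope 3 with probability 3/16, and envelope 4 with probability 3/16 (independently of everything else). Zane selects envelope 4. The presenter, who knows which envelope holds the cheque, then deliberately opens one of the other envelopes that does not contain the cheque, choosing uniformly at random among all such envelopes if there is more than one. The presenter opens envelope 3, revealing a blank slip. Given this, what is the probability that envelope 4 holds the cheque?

1/6

Condition on the true location of the cheque.
If it is in envelope 1 (prior 3/8): the presenter has 2 equally likely choices, so probability 1/2; weight (3/8)·(1/2) = 3/16.
If it is in envelope 2 (prior 1/4): the presenter has 2 equally likely choices, so probability 1/2; weight (1/4)·(1/2) = 1/8.
If it is in envelope 3 (prior 3/16): the presenter opened envelope 3, so this case is ruled out; weight (3/16)·0 = 0.
If it is in envelope 4 (prior 3/16): the presenter has 3 equally likely choices, so probability 1/3; weight (3/16)·(1/3) = 1/16.
The weights sum to 3/8.
So P(the cheque in envelope 4 | the presenter opened envelope 3) = (1/16) / (3/8) = 1/6.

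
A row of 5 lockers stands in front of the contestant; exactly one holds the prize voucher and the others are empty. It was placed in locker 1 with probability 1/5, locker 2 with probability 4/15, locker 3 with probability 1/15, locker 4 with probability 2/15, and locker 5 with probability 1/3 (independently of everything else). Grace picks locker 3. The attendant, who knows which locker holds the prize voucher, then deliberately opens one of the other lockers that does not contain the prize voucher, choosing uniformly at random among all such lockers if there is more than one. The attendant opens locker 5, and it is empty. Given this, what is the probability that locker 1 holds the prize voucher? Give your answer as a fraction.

4/13

Apply Bayes' rule, conditioning on where the prize voucher actually is.
If it is in locker 1 (prior 1/5): the attendant has 3 equally likely choices, so probability 1/3; weight (1/5)·(1/3) = 1/15.
If it is in locker 2 (prior 4/15): the attendant has 3 equally likely choices, so probability 1/3; weight (4/15)·(1/3) = 4/45.
If it is in locker 3 (prior 1/15): the attendant has 4 equally likely choices, so probability 1/4; weight (1/15)·(1/4) = 1/60.
If it is in locker 4 (prior 2/15): the attendant has 3 equally likely choices, so probability 1/3; weight (2/15)·(1/3) = 2/45.
If it is in locker 5 (prior 1/3): the attendant opened locker 5, so this case is ruled out; weight (1/3)·0 = 0.
The weights sum to 13/60.
So P(the prize voucher in locker 1 | the attendant opened locker 5) = (1/15) / (13/60) = 4/13.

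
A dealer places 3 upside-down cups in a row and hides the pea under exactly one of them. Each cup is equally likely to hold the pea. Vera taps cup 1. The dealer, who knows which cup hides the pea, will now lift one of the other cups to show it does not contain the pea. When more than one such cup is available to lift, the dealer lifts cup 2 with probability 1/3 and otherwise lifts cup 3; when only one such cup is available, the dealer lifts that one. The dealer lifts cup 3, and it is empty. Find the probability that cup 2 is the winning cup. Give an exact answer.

3/5

Condition on the true location of the pea.
If it is under cup 1 (prior 1/3): cup 2 is available but not opened, probability 2/3; weight (1/3)·(2/3) = 2/9.
If it is under cup 2 (prior 1/3): only cup 3 is available, probability 1; weight (1/3)·1 = 1/3.
If it is under cup 3 (prior 1/3): the dealer opened cup 3, so this case is ruled out; weight (1/3)·0 = 0.
The weights sum to 5/9.
So P(the pea under cup 2 | the dealer opened cup 3) = (1/3) / (5/9) = 3/5.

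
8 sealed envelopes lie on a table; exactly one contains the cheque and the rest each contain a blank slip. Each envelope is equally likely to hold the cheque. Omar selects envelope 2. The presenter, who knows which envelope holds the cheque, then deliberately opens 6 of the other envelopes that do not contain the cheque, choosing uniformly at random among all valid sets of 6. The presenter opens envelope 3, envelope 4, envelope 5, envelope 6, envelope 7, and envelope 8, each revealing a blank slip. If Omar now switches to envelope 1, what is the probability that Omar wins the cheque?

Consider each possible location of the cheque in turn.
If it is in envelope 1 (prior 1/8): the presenter has no choice, probability 1; weight (1/8)·1 = 1/8.
If it is in envelope 2 (prior 1/8): the presenter has 7 equally likely choices, so probability 1/7; weight (1/8)·(1/7) = 1/56.
If it is in any of envelopes 3, 4, 5, 6, 7, and 8 (prior 1/8 each): that envelope was opened and seen not to hold the prize — ruled out; weight (1/8)·0 = 0 each.
The weights sum to 1/7.
So P(the cheque in envelope 1 | the presenter opened envelope 3, envelope 4, envelope 5, envelope 6, envelope 7, and envelope 8) = (1/8) / (1/7) = 7/8.

7/8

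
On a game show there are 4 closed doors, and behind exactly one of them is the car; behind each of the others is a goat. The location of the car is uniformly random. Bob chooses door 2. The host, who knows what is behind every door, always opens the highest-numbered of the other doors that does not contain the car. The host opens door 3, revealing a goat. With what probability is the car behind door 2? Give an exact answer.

Consider each possible location of the car in turn.
If it is behind either of doors 1 and 2 (prior 1/4 each): the host would have opened door 4 instead, probability 0; weight (1/4)·0 = 0 each.
If it is behind door 3 (prior 1/4): the host opened door 3, so this case is ruled out; weight (1/4)·0 = 0.
If it is behind door 4 (prior 1/4): door 3 is the highest-numbered option available, probability 1; weight (1/4)·1 = 1/4.
The weights sum to 1/4.
So P(the car behind door 2 | the host opened door 3) = 0 / (1/4) = 0.

0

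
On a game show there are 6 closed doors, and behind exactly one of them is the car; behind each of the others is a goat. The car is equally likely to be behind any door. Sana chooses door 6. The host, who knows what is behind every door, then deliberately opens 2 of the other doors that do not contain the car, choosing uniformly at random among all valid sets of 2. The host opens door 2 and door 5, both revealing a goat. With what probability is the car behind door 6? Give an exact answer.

1/6

Consider each possible location of the car in turn.
If it is behind any of doors 1, 3, and 4 (prior 1/6 each): the host has 6 equally likely choices, so probability 1/6; weight (1/6)·(1/6) = 1/36 each.
If it is behind either of doors 2 and 5 (prior 1/6 each): that door was opened and seen not to hold the prize — ruled out; weight (1/6)·0 = 0 each.
If it is behind door 6 (prior 1/6): the host has 10 equally likely choices, so probability 1/10; weight (1/6)·(1/10) = 1/60.
The weights sum to 1/10.
So P(the car behind door 6 | the host opened door 2 and door 5) = (1/60) / (1/10) = 1/6.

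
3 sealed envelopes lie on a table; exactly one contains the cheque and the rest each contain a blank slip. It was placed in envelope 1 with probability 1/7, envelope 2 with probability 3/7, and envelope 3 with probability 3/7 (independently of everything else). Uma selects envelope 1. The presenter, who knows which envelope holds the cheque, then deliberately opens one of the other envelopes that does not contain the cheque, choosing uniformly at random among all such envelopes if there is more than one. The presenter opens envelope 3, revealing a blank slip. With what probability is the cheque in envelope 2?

6/7

Consider each possible location of the cheque in turn.
If it is in envelope 1 (prior 1/7): the presenter has 2 equally likely choices, so probability 1/2; weight (1/7)·(1/2) = 1/14.
If it is in envelope 2 (prior 3/7): the presenter has no choice, probability 1; weight (3/7)·1 = 3/7.
If it is in envelope 3 (prior 3/7): the presenter opened envelope 3, so this case is ruled out; weight (3/7)·0 = 0.
The weights sum to 1/2.
So P(the cheque in envelope 2 | the presenter opened envelope 3) = (3/7) / (1/2) = 6/7.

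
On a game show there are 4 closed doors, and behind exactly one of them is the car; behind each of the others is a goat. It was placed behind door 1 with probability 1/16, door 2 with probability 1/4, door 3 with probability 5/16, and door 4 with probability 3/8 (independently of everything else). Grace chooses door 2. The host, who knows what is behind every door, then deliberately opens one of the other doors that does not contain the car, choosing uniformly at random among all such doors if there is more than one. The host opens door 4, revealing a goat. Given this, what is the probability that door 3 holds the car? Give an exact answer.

15/26

Consider each possible location of the car in turn.
If it is behind door 1 (prior 1/16): the host has 2 equally likely choices, so probability 1/2; weight (1/16)·(1/2) = 1/32.
If it is behind door 2 (prior 1/4): the host has 3 equally likely choices, so probability 1/3; weight (1/4)·(1/3) = 1/12.
If it is behind door 3 (prior 5/16): the host has 2 equally likely choices, so probability 1/2; weight (5/16)·(1/2) = 5/32.
If it is behind door 4 (prior 3/8): the host opened door 4, so this case is ruled out; weight (3/8)·0 = 0.
The weights sum to 13/48.
So P(the car behind door 3 | the host opened door 4) = (5/32) / (13/48) = 15/26.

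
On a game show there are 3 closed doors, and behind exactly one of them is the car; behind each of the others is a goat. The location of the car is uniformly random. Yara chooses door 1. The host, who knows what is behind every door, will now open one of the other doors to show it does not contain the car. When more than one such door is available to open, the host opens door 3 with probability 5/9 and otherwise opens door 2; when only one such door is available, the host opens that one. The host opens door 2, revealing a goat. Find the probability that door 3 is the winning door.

9/13

Consider each possible location of the car in turn.
If it is behind door 1 (prior 1/3): door 3 is available but not opened, probability 4/9; weight (1/3)·(4/9) = 4/27.
If it is behind door 2 (prior 1/3): the host opened door 2, so this case is ruled out; weight (1/3)·0 = 0.
If it is behind door 3 (prior 1/3): only door 2 is available, probability 1; weight (1/3)·1 = 1/3.
The weights sum to 13/27.
So P(the car behind door 3 | the host opened door 2) = (1/3) / (13/27) = 9/13.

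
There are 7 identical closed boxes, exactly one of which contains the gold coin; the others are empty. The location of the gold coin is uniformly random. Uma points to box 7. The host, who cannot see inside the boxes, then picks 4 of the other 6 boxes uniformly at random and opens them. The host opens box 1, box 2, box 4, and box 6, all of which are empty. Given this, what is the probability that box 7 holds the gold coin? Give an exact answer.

1/3

Consider each possible location of the gold coin in turn.
If it is in any of boxes 1, 2, 4, and 6 (prior 1/7 each): that box was opened and seen not to hold the prize — ruled out; weight (1/7)·0 = 0 each.
If it is in any of boxes 3, 5, and 7 (prior 1/7 each): the host picks exactly this set with probability 1/15 regardless, and none is the prize; weight (1/7)·(1/15) = 1/105 each.
The weights sum to 1/35.
So P(the gold coin in box 7 | the host opened box 1, box 2, box 4, and box 6) = (1/105) / (1/35) = 1/3.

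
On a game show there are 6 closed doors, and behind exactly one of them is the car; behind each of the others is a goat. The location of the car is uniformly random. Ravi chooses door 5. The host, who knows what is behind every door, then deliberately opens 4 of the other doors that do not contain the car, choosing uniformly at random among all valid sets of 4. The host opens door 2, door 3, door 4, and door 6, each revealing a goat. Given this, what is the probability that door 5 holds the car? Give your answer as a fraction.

Consider each possible location of the car in turn.
If it is behind door 1 (prior 1/6): the host has no choice, probability 1; weight (1/6)·1 = 1/6.
If it is behind any of doors 2, 3, 4, and 6 (prior 1/6 each): that door was opened and seen not to hold the prize — ruled out; weight (1/6)·0 = 0 each.
If it is behind door 5 (prior 1/6): the host has 5 equally likely choices, so probability 1/5; weight (1/6)·(1/5) = 1/30.
The weights sum to 1/5.
So P(the car behind door 5 | the host opened door 2, door 3, door 4, and door 6) = (1/30) / (1/5) = 1/6.

1/6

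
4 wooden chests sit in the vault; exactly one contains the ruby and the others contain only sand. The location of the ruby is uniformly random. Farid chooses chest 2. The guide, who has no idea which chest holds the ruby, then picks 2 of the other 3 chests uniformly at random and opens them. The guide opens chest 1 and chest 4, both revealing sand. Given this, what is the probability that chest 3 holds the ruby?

1/2

Condition on the true location of the ruby.
If it is in either of chests 1 and 4 (prior 1/4 each): that chest was opened and seen not to hold the prize — ruled out; weight (1/4)·0 = 0 each.
If it is in either of chests 2 and 3 (prior 1/4 each): the guide picks exactly this set with probability 1/3 regardless, and none is the prize; weight (1/4)·(1/3) = 1/12 each.
The weights sum to 1/6.
So P(the ruby in chest 3 | the guide opened chest 1 and chest 4) = (1/12) / (1/6) = 1/2.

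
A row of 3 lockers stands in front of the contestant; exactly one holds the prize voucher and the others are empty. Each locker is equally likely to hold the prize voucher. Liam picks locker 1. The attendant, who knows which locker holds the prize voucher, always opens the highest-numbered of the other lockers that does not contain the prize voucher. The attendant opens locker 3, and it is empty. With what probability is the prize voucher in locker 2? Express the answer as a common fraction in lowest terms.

Apply Bayes' rule, conditioning on where the prize voucher actually is.
If it is in either of lockers 1 and 2 (prior 1/3 each): locker 3 is the highest-numbered option available, probability 1; weight (1/3)·1 = 1/3 each.
If it is in locker 3 (prior 1/3): the attendant opened locker 3, so this case is ruled out; weight (1/3)·0 = 0.
The weights sum to 2/3.
So P(the prize voucher in locker 2 | the attendant opened locker 3) = (1/3) / (2/3) = 1/2.

1/2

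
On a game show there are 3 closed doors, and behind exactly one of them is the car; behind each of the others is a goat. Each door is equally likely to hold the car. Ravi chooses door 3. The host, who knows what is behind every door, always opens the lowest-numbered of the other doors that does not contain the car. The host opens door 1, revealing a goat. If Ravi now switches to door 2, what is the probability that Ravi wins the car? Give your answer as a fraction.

Condition on the true location of the car.
If it is behind door 1 (prior 1/3): the host opened door 1, so this case is ruled out; weight (1/3)·0 = 0.
If it is behind either of doors 2 and 3 (prior 1/3 each): door 1 is the lowest-numbered option available, probability 1; weight (1/3)·1 = 1/3 each.
The weights sum to 2/3.
So P(the car behind door 2 | the host opened door 1) = (1/3) / (2/3) = 1/2.

1/2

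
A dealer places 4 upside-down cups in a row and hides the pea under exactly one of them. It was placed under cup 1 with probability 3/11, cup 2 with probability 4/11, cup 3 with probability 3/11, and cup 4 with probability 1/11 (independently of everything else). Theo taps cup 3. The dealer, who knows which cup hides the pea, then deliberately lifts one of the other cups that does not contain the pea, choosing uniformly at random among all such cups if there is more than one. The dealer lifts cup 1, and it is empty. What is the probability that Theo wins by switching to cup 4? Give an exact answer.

Condition on the true location of the pea.
If it is under cup 1 (prior 3/11): the dealer opened cup 1, so this case is ruled out; weight (3/11)·0 = 0.
If it is under cup 2 (prior 4/11): the dealer has 2 equally likely choices, so probability 1/2; weight (4/11)·(1/2) = 2/11.
If it is under cup 3 (prior 3/11): the dealer has 3 equally likely choices, so probability 1/3; weight (3/11)·(1/3) = 1/11.
If it is under cup 4 (prior 1/11): the dealer has 2 equally likely choices, so probability 1/2; weight (1/11)·(1/2) = 1/22.
The weights sum to 7/22.
So P(the pea under cup 4 | the dealer opened cup 1) = (1/22) / (7/22) = 1/7.

1/7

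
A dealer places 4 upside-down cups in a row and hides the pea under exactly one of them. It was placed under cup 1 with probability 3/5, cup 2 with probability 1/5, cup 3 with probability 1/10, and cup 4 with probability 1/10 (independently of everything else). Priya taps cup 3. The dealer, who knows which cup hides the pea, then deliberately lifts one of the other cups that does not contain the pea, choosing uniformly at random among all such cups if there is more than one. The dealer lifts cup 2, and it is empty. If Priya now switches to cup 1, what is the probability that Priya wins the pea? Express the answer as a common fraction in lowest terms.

18/23

Consider each possible location of the pea in turn.
If it is under cup 1 (prior 3/5): the dealer has 2 equally likely choices, so probability 1/2; weight (3/5)·(1/2) = 3/10.
If it is under cup 2 (prior 1/5): the dealer opened cup 2, so this case is ruled out; weight (1/5)·0 = 0.
If it is under cup 3 (prior 1/10): the dealer has 3 equally likely choices, so probability 1/3; weight (1/10)·(1/3) = 1/30.
If it is under cup 4 (prior 1/10): the dealer has 2 equally likely choices, so probability 1/2; weight (1/10)·(1/2) = 1/20.
The weights sum to 23/60.
So P(the pea under cup 1 | the dealer opened cup 2) = (3/10) / (23/60) = 18/23.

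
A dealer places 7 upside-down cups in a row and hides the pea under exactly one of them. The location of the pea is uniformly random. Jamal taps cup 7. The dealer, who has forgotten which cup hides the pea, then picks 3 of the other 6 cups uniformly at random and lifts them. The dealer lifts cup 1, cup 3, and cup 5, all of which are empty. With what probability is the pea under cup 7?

Because the dealer chose which cups to lift without knowing where the pea is, the choice is independent of the prize location. Learning that none of the 3 opened cups holds the pea simply rules out those 3 locations and leaves the remaining 4 cups still equally likely by symmetry.
So P(the pea under cup 7) = 1/4.

1/4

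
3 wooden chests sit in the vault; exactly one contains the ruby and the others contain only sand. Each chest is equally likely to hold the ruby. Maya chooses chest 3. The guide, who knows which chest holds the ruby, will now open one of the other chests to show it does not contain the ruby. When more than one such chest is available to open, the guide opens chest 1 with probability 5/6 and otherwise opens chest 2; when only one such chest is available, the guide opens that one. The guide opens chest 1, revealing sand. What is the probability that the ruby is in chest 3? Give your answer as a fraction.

5/11

Consider each possible location of the ruby in turn.
If it is in chest 1 (prior 1/3): the guide opened chest 1, so this case is ruled out; weight (1/3)·0 = 0.
If it is in chest 2 (prior 1/3): only chest 1 is available, probability 1; weight (1/3)·1 = 1/3.
If it is in chest 3 (prior 1/3): chest 1 is available, opened with probability 5/6; weight (1/3)·(5/6) = 5/18.
The weights sum to 11/18.
So P(the ruby in chest 3 | the guide opened chest 1) = (5/18) / (11/18) = 5/11.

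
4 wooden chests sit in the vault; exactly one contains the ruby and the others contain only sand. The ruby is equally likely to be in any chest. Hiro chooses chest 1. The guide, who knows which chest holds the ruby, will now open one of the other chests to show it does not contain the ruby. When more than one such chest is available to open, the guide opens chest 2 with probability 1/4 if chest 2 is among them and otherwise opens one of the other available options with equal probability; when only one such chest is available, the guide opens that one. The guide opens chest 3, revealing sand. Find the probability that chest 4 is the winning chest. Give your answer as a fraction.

Apply Bayes' rule, conditioning on where the ruby actually is.
If it is in chest 1 (prior 1/4): chest 2 is available but not opened; chest 3 gets probability (1 − 1/4)/2 = 3/8; weight (1/4)·(3/8) = 3/32.
If it is in chest 2 (prior 1/4): chest 2 holds the prize so is unavailable; the guide chooses uniformly among the 2 others, probability 1/2; weight (1/4)·(1/2) = 1/8.
If it is in chest 3 (prior 1/4): the guide opened chest 3, so this case is ruled out; weight (1/4)·0 = 0.
If it is in chest 4 (prior 1/4): chest 2 is available but not opened, probability 3/4; weight (1/4)·(3/4) = 3/16.
The weights sum to 13/32.
So P(the ruby in chest 4 | the guide opened chest 3) = (3/16) / (13/32) = 6/13.

6/13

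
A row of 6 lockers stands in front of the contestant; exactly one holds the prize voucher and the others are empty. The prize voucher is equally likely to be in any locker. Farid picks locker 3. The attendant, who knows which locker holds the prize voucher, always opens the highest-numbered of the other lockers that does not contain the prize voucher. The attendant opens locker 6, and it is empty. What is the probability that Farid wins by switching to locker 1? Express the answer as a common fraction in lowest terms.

Consider each possible location of the prize voucher in turn.
If it is in any of lockers 1, 2, 3, 4, and 5 (prior 1/6 each): locker 6 is the highest-numbered option available, probability 1; weight (1/6)·1 = 1/6 each.
If it is in locker 6 (prior 1/6): the attendant opened locker 6, so this case is ruled out; weight (1/6)·0 = 0.
The weights sum to 5/6.
So P(the prize voucher in locker 1 | the attendant opened locker 6) = (1/6) / (5/6) = 1/5.

1/5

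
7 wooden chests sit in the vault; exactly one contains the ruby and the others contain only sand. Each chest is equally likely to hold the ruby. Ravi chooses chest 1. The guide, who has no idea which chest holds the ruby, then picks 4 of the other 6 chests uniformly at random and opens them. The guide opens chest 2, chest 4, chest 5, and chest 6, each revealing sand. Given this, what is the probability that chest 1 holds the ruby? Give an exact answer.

Condition on the true location of the ruby.
If it is in any of chests 1, 3, and 7 (prior 1/7 each): the guide picks exactly this set with probability 1/15 regardless, and none is the prize; weight (1/7)·(1/15) = 1/105 each.
If it is in any of chests 2, 4, 5, and 6 (prior 1/7 each): that chest was opened and seen not to hold the prize — ruled out; weight (1/7)·0 = 0 each.
The weights sum to 1/35.
So P(the ruby in chest 1 | the guide opened chest 2, chest 4, chest 5, and chest 6) = (1/105) / (1/35) = 1/3.

1/3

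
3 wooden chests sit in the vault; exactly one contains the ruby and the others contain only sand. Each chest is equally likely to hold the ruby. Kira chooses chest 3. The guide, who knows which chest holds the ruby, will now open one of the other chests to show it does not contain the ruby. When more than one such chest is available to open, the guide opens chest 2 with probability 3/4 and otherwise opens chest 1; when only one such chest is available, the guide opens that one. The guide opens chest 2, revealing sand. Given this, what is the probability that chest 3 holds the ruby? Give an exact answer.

Condition on the true location of the ruby.
If it is in chest 1 (prior 1/3): only chest 2 is available, probability 1; weight (1/3)·1 = 1/3.
If it is in chest 2 (prior 1/3): the guide opened chest 2, so this case is ruled out; weight (1/3)·0 = 0.
If it is in chest 3 (prior 1/3): chest 2 is available, opened with probability 3/4; weight (1/3)·(3/4) = 1/4.
The weights sum to 7/12.
So P(the ruby in chest 3 | the guide opened chest 2) = (1/4) / (7/12) = 3/7.

3/7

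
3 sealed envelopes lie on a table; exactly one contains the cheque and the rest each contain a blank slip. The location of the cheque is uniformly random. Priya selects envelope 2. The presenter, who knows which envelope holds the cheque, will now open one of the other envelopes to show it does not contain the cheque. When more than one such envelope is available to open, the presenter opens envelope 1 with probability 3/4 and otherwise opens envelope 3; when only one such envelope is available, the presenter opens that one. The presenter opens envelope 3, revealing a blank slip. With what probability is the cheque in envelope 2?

Condition on the true location of the cheque.
If it is in envelope 1 (prior 1/3): only envelope 3 is available, probability 1; weight (1/3)·1 = 1/3.
If it is in envelope 2 (prior 1/3): envelope 1 is available but not opened, probability 1/4; weight (1/3)·(1/4) = 1/12.
If it is in envelope 3 (prior 1/3): the presenter opened envelope 3, so this case is ruled out; weight (1/3)·0 = 0.
The weights sum to 5/12.
So P(the cheque in envelope 2 | the presenter opened envelope 3) = (1/12) / (5/12) = 1/5.

1/5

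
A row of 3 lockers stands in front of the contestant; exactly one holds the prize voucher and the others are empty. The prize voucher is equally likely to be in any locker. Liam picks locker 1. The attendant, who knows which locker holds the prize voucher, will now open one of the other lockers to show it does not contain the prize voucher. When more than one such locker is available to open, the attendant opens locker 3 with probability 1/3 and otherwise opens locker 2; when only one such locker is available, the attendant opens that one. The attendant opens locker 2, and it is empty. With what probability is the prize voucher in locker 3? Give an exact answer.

Apply Bayes' rule, conditioning on where the prize voucher actually is.
If it is in locker 1 (prior 1/3): locker 3 is available but not opened, probability 2/3; weight (1/3)·(2/3) = 2/9.
If it is in locker 2 (prior 1/3): the attendant opened locker 2, so this case is ruled out; weight (1/3)·0 = 0.
If it is in locker 3 (prior 1/3): only locker 2 is available, probability 1; weight (1/3)·1 = 1/3.
The weights sum to 5/9.
So P(the prize voucher in locker 3 | the attendant opened locker 2) = (1/3) / (5/9) = 3/5.

3/5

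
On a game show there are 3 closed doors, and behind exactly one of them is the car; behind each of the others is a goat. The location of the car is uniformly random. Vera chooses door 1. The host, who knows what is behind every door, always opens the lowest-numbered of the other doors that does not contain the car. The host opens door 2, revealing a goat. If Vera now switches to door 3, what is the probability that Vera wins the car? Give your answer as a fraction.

1/2

Apply Bayes' rule, conditioning on where the car actually is.
If it is behind either of doors 1 and 3 (prior 1/3 each): door 2 is the lowest-numbered option available, probability 1; weight (1/3)·1 = 1/3 each.
If it is behind door 2 (prior 1/3): the host opened door 2, so this case is ruled out; weight (1/3)·0 = 0.
The weights sum to 2/3.
So P(the car behind door 3 | the host opened door 2) = (1/3) / (2/3) = 1/2.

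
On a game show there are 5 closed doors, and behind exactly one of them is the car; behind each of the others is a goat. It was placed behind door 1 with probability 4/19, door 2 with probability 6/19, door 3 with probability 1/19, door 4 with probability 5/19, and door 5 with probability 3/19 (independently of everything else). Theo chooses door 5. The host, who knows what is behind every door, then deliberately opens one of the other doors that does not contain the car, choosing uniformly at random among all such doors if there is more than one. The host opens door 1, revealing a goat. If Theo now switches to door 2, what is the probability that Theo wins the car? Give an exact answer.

Consider each possible location of the car in turn.
If it is behind door 1 (prior 4/19): the host opened door 1, so this case is ruled out; weight (4/19)·0 = 0.
If it is behind door 2 (prior 6/19): the host has 3 equally likely choices, so probability 1/3; weight (6/19)·(1/3) = 2/19.
If it is behind door 3 (prior 1/19): the host has 3 equally likely choices, so probability 1/3; weight (1/19)·(1/3) = 1/57.
If it is behind door 4 (prior 5/19): the host has 3 equally likely choices, so probability 1/3; weight (5/19)·(1/3) = 5/57.
If it is behind door 5 (prior 3/19): the host has 4 equally likely choices, so probability 1/4; weight (3/19)·(1/4) = 3/76.
The weights sum to 1/4.
So P(the car behind door 2 | the host opened door 1) = (2/19) / (1/4) = 8/19.

8/19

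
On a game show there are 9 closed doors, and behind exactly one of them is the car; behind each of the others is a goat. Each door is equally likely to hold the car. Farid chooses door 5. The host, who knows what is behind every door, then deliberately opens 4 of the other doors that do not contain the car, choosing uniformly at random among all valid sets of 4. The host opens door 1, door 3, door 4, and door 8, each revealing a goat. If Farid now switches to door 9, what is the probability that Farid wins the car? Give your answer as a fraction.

Apply Bayes' rule, conditioning on where the car actually is.
If it is behind any of doors 1, 3, 4, and 8 (prior 1/9 each): that door was opened and seen not to hold the prize — ruled out; weight (1/9)·0 = 0 each.
If it is behind any of doors 2, 6, 7, and 9 (prior 1/9 each): the host has 35 equally likely choices, so probability 1/35; weight (1/9)·(1/35) = 1/315 each.
If it is behind door 5 (prior 1/9): the host has 70 equally likely choices, so probability 1/70; weight (1/9)·(1/70) = 1/630.
The weights sum to 1/70.
So P(the car behind door 9 | the host opened door 1, door 3, door 4, and door 8) = (1/315) / (1/70) = 2/9.

2/9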